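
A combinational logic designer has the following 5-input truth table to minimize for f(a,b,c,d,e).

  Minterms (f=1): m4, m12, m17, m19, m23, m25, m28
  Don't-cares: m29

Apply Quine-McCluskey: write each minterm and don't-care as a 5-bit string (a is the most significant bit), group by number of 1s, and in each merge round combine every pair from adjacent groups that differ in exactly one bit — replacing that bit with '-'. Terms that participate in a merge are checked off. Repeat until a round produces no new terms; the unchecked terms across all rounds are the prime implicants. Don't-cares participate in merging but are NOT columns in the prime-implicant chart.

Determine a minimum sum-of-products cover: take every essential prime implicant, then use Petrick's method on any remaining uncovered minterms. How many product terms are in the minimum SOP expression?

size-2^0 implicants → 00100(✓)  01100(✓)  10001(✓)  10011(✓)  10111(✓)  11001(✓)  11100(✓)  11101(✓)
size-2^1 implicants → -1100  0-100  1-001  10-11  100-1  11-01  1110-
Unchecked terms (primes): -1100, 0-100, 1-001, 10-11, 100-1, 11-01, 1110-
Minterm coverage:
  m4 ⊆ 0-100 [E]
  m12 ⊆ -1100,0-100
  m17 ⊆ 1-001,100-1
  m19 ⊆ 10-11,100-1
  m23 ⊆ 10-11 [E]
  m25 ⊆ 1-001,11-01
  m28 ⊆ -1100,1110-
E = {0-100, 10-11}
Petrick residual → -1100, 1-001
Cover = bcd'e' + a'cd'e' + ac'd'e + ab'de  |cover|=4

4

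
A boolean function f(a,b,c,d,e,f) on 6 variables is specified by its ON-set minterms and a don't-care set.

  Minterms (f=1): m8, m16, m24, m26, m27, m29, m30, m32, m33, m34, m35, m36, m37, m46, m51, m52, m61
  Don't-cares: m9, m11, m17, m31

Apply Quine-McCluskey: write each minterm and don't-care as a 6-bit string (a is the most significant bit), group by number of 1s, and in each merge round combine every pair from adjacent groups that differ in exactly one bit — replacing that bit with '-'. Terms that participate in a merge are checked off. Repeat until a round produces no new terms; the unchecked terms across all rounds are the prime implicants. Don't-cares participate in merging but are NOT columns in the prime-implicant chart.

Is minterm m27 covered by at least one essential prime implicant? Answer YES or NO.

size-2^0 implicants → 001000(✓)  001001(✓)  001011(✓)  010000(✓)  010001(✓)  011000(✓)  011010(✓)  011011(✓)  011101(✓)  011110(✓)  011111(✓)  100000(✓)  100001(✓)  100010(✓)  100011(✓)  100100(✓)  100101(✓)  101110  110011(✓)  110100(✓)  111101(✓)
size-2^1 implicants → -11101  0-1000  0-1011  0010-1  00100-  01-000  01000-  011-10(✓)  011-11(✓)  0110-0  01101-(✓)  0111-1  01111-(✓)  1-0011  1-0100  100-00(✓)  100-01(✓)  1000-0(✓)  1000-1(✓)  10000-(✓)  10001-(✓)  10010-(✓)
size-2^2 implicants → 011-1-  100-0-  1000--
Unchecked terms (primes): -11101, 0-1000, 0-1011, 0010-1, 00100-, 01-000, 01000-, 011-1-, 0110-0, 0111-1, 1-0011, 1-0100, 100-0-, 1000--, 101110
Minterm coverage:
  m8 ⊆ 0-1000,00100-
  m16 ⊆ 01-000,01000-
  m24 ⊆ 0-1000,01-000,0110-0
  m26 ⊆ 011-1-,0110-0
  m27 ⊆ 0-1011,011-1-
  m29 ⊆ -11101,0111-1
  m30 ⊆ 011-1- [E]
  m32 ⊆ 100-0-,1000--
  m33 ⊆ 100-0-,1000--
  m34 ⊆ 1000-- [E]
  m35 ⊆ 1-0011,1000--
  m36 ⊆ 1-0100,100-0-
  m37 ⊆ 100-0- [E]
  m46 ⊆ 101110 [E]
  m51 ⊆ 1-0011 [E]
  m52 ⊆ 1-0100 [E]
  m61 ⊆ -11101 [E]
E = {-11101, 011-1-, 1-0011, 1-0100, 100-0-, 1000--, 101110}

YES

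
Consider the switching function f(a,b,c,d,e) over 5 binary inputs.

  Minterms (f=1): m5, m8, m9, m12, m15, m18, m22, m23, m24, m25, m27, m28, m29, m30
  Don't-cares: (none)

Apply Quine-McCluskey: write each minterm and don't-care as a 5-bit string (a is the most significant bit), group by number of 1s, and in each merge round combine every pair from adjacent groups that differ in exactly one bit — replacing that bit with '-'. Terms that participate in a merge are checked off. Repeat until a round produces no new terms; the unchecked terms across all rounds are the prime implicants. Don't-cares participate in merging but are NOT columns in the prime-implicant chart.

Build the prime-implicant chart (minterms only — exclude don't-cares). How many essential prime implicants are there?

8

[col 0] 00101, 01000*, 01001*, 01100*, 01111, 10010*, 10110*, 10111*, 11000*, 11001*, 11011*, 11100*, 11101*, 11110*
[col 1] -1000*, -1001*, -1100*, 01-00*, 0100-*, 1-110, 10-10, 1011-, 11-00*, 11-01*, 110-1, 1100-*, 111-0, 1110-*
[col 2] -1-00, -100-, 11-0-
Prime implicants: -1-00, -100-, 00101, 01111, 1-110, 10-10, 1011-, 11-0-, 110-1, 111-0
PI chart (minterm → PIs covering it):
  5 | 00101  (sole → essential)
  8 | -1-00,-100-
  9 | -100-  (sole → essential)
  12 | -1-00  (sole → essential)
  15 | 01111  (sole → essential)
  18 | 10-10  (sole → essential)
  22 | 1-110,10-10,1011-
  23 | 1011-  (sole → essential)
  24 | -1-00,-100-,11-0-
  25 | -100-,11-0-,110-1
  27 | 110-1  (sole → essential)
  28 | -1-00,11-0-,111-0
  29 | 11-0-  (sole → essential)
  30 | 1-110,111-0
Essential prime implicants: -1-00, -100-, 00101, 01111, 10-10, 1011-, 11-0-, 110-1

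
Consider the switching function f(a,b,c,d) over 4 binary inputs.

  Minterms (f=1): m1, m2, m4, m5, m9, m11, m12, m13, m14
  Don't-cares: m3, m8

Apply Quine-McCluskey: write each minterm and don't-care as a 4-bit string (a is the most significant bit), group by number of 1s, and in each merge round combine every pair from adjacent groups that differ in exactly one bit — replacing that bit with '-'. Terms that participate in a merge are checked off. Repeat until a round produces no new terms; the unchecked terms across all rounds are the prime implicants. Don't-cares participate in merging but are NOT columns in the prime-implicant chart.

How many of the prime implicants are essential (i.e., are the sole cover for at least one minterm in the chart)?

size-2^0 implicants → 0001(✓)  0010(✓)  0011(✓)  0100(✓)  0101(✓)  1000(✓)  1001(✓)  1011(✓)  1100(✓)  1101(✓)  1110(✓)
size-2^1 implicants → -001(✓)  -011(✓)  -100(✓)  -101(✓)  0-01(✓)  00-1(✓)  001-  010-(✓)  1-00(✓)  1-01(✓)  10-1(✓)  100-(✓)  11-0  110-(✓)
size-2^2 implicants → --01  -0-1  -10-  1-0-
Unchecked terms (primes): --01, -0-1, -10-, 001-, 1-0-, 11-0
Minterm coverage:
  m1 ⊆ --01,-0-1
  m2 ⊆ 001- [E]
  m4 ⊆ -10- [E]
  m5 ⊆ --01,-10-
  m9 ⊆ --01,-0-1,1-0-
  m11 ⊆ -0-1 [E]
  m12 ⊆ -10-,1-0-,11-0
  m13 ⊆ --01,-10-,1-0-
  m14 ⊆ 11-0 [E]
E = {-0-1, -10-, 001-, 11-0}

4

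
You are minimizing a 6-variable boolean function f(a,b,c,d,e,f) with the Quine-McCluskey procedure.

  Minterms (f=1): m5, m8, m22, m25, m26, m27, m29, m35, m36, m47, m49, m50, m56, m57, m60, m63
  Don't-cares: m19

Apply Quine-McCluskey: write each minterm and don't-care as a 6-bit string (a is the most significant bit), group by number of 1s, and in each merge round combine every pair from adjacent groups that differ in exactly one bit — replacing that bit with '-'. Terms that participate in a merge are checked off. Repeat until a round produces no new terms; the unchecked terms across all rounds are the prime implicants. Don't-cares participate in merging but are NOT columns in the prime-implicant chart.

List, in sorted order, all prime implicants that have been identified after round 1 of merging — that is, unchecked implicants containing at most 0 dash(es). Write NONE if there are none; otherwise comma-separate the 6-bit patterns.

[col 0] 000101, 001000, 010011*, 010110, 011001*, 011010*, 011011*, 011101*, 100011, 100100, 101111*, 110001*, 110010, 111000*, 111001*, 111100*, 111111*
[col 1] -11001, 01-011, 011-01, 0110-1, 01101-, 1-1111, 11-001, 111-00, 11100-
Prime implicants: -11001, 000101, 001000, 01-011, 010110, 011-01, 0110-1, 01101-, 1-1111, 100011, 100100, 11-001, 110010, 111-00, 11100-

000101, 001000, 010110, 100011, 100100, 110010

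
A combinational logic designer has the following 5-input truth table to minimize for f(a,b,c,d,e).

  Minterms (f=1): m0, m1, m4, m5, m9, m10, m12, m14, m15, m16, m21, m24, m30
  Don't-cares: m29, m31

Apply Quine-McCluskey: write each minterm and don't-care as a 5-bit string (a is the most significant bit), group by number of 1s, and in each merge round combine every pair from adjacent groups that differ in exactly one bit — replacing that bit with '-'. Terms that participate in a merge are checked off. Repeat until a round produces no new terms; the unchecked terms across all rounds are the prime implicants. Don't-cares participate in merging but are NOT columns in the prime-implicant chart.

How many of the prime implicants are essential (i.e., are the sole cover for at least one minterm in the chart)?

size-2^0 implicants → 00000(✓)  00001(✓)  00100(✓)  00101(✓)  01001(✓)  01010(✓)  01100(✓)  01110(✓)  01111(✓)  10000(✓)  10101(✓)  11000(✓)  11101(✓)  11110(✓)  11111(✓)
size-2^1 implicants → -0000  -0101  -1110(✓)  -1111(✓)  0-001  0-100  00-00(✓)  00-01(✓)  0000-(✓)  0010-(✓)  01-10  011-0  0111-(✓)  1-000  1-101  111-1  1111-(✓)
size-2^2 implicants → -111-  00-0-
Unchecked terms (primes): -0000, -0101, -111-, 0-001, 0-100, 00-0-, 01-10, 011-0, 1-000, 1-101, 111-1
Minterm coverage:
  m0 ⊆ -0000,00-0-
  m1 ⊆ 0-001,00-0-
  m4 ⊆ 0-100,00-0-
  m5 ⊆ -0101,00-0-
  m9 ⊆ 0-001 [E]
  m10 ⊆ 01-10 [E]
  m12 ⊆ 0-100,011-0
  m14 ⊆ -111-,01-10,011-0
  m15 ⊆ -111- [E]
  m16 ⊆ -0000,1-000
  m21 ⊆ -0101,1-101
  m24 ⊆ 1-000 [E]
  m30 ⊆ -111- [E]
E = {-111-, 0-001, 01-10, 1-000}

4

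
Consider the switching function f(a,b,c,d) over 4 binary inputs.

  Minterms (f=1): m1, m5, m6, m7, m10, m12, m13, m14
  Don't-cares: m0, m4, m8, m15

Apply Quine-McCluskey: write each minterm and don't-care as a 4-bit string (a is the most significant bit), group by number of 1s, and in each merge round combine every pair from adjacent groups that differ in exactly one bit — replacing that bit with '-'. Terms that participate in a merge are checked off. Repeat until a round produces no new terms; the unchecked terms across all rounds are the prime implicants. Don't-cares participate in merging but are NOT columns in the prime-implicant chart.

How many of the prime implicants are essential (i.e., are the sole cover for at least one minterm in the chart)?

size-2^0 implicants → 0000(✓)  0001(✓)  0100(✓)  0101(✓)  0110(✓)  0111(✓)  1000(✓)  1010(✓)  1100(✓)  1101(✓)  1110(✓)  1111(✓)
size-2^1 implicants → -000(✓)  -100(✓)  -101(✓)  -110(✓)  -111(✓)  0-00(✓)  0-01(✓)  000-(✓)  01-0(✓)  01-1(✓)  010-(✓)  011-(✓)  1-00(✓)  1-10(✓)  10-0(✓)  11-0(✓)  11-1(✓)  110-(✓)  111-(✓)
size-2^2 implicants → --00  -1-0(✓)  -1-1(✓)  -10-(✓)  -11-(✓)  0-0-  01--(✓)  1--0  11--(✓)
size-2^3 implicants → -1--
Unchecked terms (primes): --00, -1--, 0-0-, 1--0
Minterm coverage:
  m1 ⊆ 0-0- [E]
  m5 ⊆ -1--,0-0-
  m6 ⊆ -1-- [E]
  m7 ⊆ -1-- [E]
  m10 ⊆ 1--0 [E]
  m12 ⊆ --00,-1--,1--0
  m13 ⊆ -1-- [E]
  m14 ⊆ -1--,1--0
E = {-1--, 0-0-, 1--0}

3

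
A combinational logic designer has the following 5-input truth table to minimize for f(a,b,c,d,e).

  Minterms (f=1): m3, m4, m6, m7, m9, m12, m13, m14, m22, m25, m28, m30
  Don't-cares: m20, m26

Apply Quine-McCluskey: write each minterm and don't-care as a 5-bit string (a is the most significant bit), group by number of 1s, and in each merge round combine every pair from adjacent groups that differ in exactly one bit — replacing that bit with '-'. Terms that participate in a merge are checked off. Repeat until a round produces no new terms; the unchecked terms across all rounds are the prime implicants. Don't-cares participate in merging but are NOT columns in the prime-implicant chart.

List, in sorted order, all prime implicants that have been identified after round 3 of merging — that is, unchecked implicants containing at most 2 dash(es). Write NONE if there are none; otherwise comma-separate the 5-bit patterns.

-1001, 00-11, 0011-, 01-01, 0110-, 11-10

Round 0: 00011✓ 00100✓ 00110✓ 00111✓ 01001✓ 01100✓ 01101✓ 01110✓ 10100✓ 10110✓ 11001✓ 11010✓ 11100✓ 11110✓
Round 1: -0100✓ -0110✓ -1001 -1100✓ -1110✓ 0-100✓ 0-110✓ 00-11 001-0✓ 0011- 01-01 011-0✓ 0110- 1-100✓ 1-110✓ 101-0✓ 11-10 111-0✓
Round 2: --100✓ --110✓ -01-0✓ -11-0✓ 0-1-0✓ 1-1-0✓
Round 3: --1-0
PIs = {--1-0, -1001, 00-11, 0011-, 01-01, 0110-, 11-10}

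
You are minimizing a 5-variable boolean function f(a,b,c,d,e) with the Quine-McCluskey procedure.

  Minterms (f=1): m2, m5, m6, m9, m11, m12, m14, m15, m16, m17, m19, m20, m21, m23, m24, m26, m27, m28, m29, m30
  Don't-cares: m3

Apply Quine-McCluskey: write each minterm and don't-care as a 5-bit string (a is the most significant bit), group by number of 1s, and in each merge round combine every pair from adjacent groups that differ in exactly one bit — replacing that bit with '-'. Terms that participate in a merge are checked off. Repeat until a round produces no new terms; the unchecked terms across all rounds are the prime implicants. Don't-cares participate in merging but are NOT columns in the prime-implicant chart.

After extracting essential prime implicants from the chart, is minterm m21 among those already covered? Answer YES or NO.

Round 0: 00010✓ 00011✓ 00101✓ 00110✓ 01001✓ 01011✓ 01100✓ 01110✓ 01111✓ 10000✓ 10001✓ 10011✓ 10100✓ 10101✓ 10111✓ 11000✓ 11010✓ 11011✓ 11100✓ 11101✓ 11110✓
Round 1: -0011✓ -0101 -1011✓ -1100✓ -1110✓ 0-011✓ 0-110 00-10 0001- 01-11 010-1 011-0✓ 0111- 1-000✓ 1-011✓ 1-100✓ 1-101✓ 10-00✓ 10-01✓ 10-11✓ 100-1✓ 1000-✓ 101-1✓ 1010-✓ 11-00✓ 11-10✓ 110-0✓ 1101- 111-0✓ 1110-✓
Round 2: --011 -11-0 1--00 1-10- 10--1 10-0- 11--0
PIs = {--011, -0101, -11-0, 0-110, 00-10, 0001-, 01-11, 010-1, 0111-, 1--00, 1-10-, 10--1, 10-0-, 11--0, 1101-}
Coverage chart:
  m2: 00-10,0001-
  m5: -0101 ←essential
  m6: 0-110,00-10
  m9: 010-1 ←essential
  m11: --011,01-11,010-1
  m12: -11-0 ←essential
  m14: -11-0,0-110,0111-
  m15: 01-11,0111-
  m16: 1--00,10-0-
  m17: 10--1,10-0-
  m19: --011,10--1
  m20: 1--00,1-10-,10-0-
  m21: -0101,1-10-,10--1,10-0-
  m23: 10--1 ←essential
  m24: 1--00,11--0
  m26: 11--0,1101-
  m27: --011,1101-
  m28: -11-0,1--00,1-10-,11--0
  m29: 1-10- ←essential
  m30: -11-0,11--0
Essential: -0101, -11-0, 010-1, 1-10-, 10--1

YES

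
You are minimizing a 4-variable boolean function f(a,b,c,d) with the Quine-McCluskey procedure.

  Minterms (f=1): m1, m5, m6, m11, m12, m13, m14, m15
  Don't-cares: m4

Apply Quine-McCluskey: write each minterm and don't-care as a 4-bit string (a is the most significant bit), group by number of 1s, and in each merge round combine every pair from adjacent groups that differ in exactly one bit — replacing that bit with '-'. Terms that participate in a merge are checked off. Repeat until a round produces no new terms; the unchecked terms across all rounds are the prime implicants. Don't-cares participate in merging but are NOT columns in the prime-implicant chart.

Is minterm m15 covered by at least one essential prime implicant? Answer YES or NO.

Round 0: 0001✓ 0100✓ 0101✓ 0110✓ 1011✓ 1100✓ 1101✓ 1110✓ 1111✓
Round 1: -100✓ -101✓ -110✓ 0-01 01-0✓ 010-✓ 1-11 11-0✓ 11-1✓ 110-✓ 111-✓
Round 2: -1-0 -10- 11--
PIs = {-1-0, -10-, 0-01, 1-11, 11--}
Coverage chart:
  m1: 0-01 ←essential
  m5: -10-,0-01
  m6: -1-0 ←essential
  m11: 1-11 ←essential
  m12: -1-0,-10-,11--
  m13: -10-,11--
  m14: -1-0,11--
  m15: 1-11,11--
Essential: -1-0, 0-01, 1-11

YES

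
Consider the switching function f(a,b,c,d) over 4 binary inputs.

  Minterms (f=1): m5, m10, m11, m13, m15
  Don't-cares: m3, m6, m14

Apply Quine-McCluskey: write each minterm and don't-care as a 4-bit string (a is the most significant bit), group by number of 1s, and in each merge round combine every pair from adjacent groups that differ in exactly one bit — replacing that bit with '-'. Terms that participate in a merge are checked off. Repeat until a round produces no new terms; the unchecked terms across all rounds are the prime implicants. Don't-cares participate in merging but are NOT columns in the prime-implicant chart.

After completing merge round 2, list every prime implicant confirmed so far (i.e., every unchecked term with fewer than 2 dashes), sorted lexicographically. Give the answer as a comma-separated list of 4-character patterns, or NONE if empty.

[col 0] 0011*, 0101*, 0110*, 1010*, 1011*, 1101*, 1110*, 1111*
[col 1] -011, -101, -110, 1-10*, 1-11*, 101-*, 11-1, 111-*
[col 2] 1-1-
Prime implicants: -011, -101, -110, 1-1-, 11-1

-011, -101, -110, 11-1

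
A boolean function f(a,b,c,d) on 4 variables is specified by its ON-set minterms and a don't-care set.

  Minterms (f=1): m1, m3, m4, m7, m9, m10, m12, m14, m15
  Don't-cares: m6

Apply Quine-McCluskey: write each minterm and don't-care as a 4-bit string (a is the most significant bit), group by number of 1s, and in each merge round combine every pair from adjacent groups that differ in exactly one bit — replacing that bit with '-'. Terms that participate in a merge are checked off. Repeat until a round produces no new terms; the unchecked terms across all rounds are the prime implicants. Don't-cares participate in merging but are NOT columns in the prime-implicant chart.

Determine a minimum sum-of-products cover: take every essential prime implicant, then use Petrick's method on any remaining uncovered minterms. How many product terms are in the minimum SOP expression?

Round 0: 0001✓ 0011✓ 0100✓ 0110✓ 0111✓ 1001✓ 1010✓ 1100✓ 1110✓ 1111✓
Round 1: -001 -100✓ -110✓ -111✓ 0-11 00-1 01-0✓ 011-✓ 1-10 11-0✓ 111-✓
Round 2: -1-0 -11-
PIs = {-001, -1-0, -11-, 0-11, 00-1, 1-10}
Coverage chart:
  m1: -001,00-1
  m3: 0-11,00-1
  m4: -1-0 ←essential
  m7: -11-,0-11
  m9: -001 ←essential
  m10: 1-10 ←essential
  m12: -1-0 ←essential
  m14: -1-0,-11-,1-10
  m15: -11- ←essential
Essential: -001, -1-0, -11-, 1-10
Petrick residual → 0-11
Min cover (5 terms): b'c'd + bd' + bc + a'cd + acd'

5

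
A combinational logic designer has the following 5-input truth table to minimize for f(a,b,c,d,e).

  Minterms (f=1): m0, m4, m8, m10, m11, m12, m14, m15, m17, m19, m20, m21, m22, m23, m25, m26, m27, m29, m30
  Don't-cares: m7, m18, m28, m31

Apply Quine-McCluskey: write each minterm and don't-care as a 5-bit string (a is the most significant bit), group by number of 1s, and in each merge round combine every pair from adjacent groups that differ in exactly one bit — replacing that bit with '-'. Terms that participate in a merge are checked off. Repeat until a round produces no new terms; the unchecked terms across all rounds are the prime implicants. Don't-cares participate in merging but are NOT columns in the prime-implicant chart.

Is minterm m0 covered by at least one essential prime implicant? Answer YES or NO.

YES

size-2^0 implicants → 00000(✓)  00100(✓)  00111(✓)  01000(✓)  01010(✓)  01011(✓)  01100(✓)  01110(✓)  01111(✓)  10001(✓)  10010(✓)  10011(✓)  10100(✓)  10101(✓)  10110(✓)  10111(✓)  11001(✓)  11010(✓)  11011(✓)  11100(✓)  11101(✓)  11110(✓)  11111(✓)
size-2^1 implicants → -0100(✓)  -0111(✓)  -1010(✓)  -1011(✓)  -1100(✓)  -1110(✓)  -1111(✓)  0-000(✓)  0-100(✓)  0-111(✓)  00-00(✓)  01-00(✓)  01-10(✓)  01-11(✓)  010-0(✓)  0101-(✓)  011-0(✓)  0111-(✓)  1-001(✓)  1-010(✓)  1-011(✓)  1-100(✓)  1-101(✓)  1-110(✓)  1-111(✓)  10-01(✓)  10-10(✓)  10-11(✓)  100-1(✓)  1001-(✓)  101-0(✓)  101-1(✓)  1010-(✓)  1011-(✓)  11-01(✓)  11-10(✓)  11-11(✓)  110-1(✓)  1101-(✓)  111-0(✓)  111-1(✓)  1110-(✓)  1111-(✓)
size-2^2 implicants → --100  --111  -1-10(✓)  -1-11(✓)  -101-(✓)  -11-0  -111-(✓)  0--00  01--0  01-1-(✓)  1--01(✓)  1--10(✓)  1--11(✓)  1-0-1(✓)  1-01-(✓)  1-1-0(✓)  1-1-1(✓)  1-10-(✓)  1-11-(✓)  10--1(✓)  10-1-(✓)  101--(✓)  11--1(✓)  11-1-(✓)  111--(✓)
size-2^3 implicants → -1-1-  1---1  1--1-  1-1--
Unchecked terms (primes): --100, --111, -1-1-, -11-0, 0--00, 01--0, 1---1, 1--1-, 1-1--
Minterm coverage:
  m0 ⊆ 0--00 [E]
  m4 ⊆ --100,0--00
  m8 ⊆ 0--00,01--0
  m10 ⊆ -1-1-,01--0
  m11 ⊆ -1-1- [E]
  m12 ⊆ --100,-11-0,0--00,01--0
  m14 ⊆ -1-1-,-11-0,01--0
  m15 ⊆ --111,-1-1-
  m17 ⊆ 1---1 [E]
  m19 ⊆ 1---1,1--1-
  m20 ⊆ --100,1-1--
  m21 ⊆ 1---1,1-1--
  m22 ⊆ 1--1-,1-1--
  m23 ⊆ --111,1---1,1--1-,1-1--
  m25 ⊆ 1---1 [E]
  m26 ⊆ -1-1-,1--1-
  m27 ⊆ -1-1-,1---1,1--1-
  m29 ⊆ 1---1,1-1--
  m30 ⊆ -1-1-,-11-0,1--1-,1-1--
E = {-1-1-, 0--00, 1---1}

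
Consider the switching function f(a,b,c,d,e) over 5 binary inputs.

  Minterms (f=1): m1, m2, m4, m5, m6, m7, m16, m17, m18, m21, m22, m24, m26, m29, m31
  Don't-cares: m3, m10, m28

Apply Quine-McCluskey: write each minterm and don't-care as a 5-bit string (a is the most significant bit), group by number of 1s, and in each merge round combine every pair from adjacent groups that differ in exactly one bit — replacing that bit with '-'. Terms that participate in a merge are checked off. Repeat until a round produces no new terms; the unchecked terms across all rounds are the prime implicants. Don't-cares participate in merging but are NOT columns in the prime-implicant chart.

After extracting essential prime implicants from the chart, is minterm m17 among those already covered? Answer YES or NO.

size-2^0 implicants → 00001(✓)  00010(✓)  00011(✓)  00100(✓)  00101(✓)  00110(✓)  00111(✓)  01010(✓)  10000(✓)  10001(✓)  10010(✓)  10101(✓)  10110(✓)  11000(✓)  11010(✓)  11100(✓)  11101(✓)  11111(✓)
size-2^1 implicants → -0001(✓)  -0010(✓)  -0101(✓)  -0110(✓)  -1010(✓)  0-010(✓)  00-01(✓)  00-10(✓)  00-11(✓)  000-1(✓)  0001-(✓)  001-0(✓)  001-1(✓)  0010-(✓)  0011-(✓)  1-000(✓)  1-010(✓)  1-101  10-01(✓)  10-10(✓)  100-0(✓)  1000-  11-00  110-0(✓)  111-1  1110-
size-2^2 implicants → --010  -0-01  -0-10  00--1  00-1-  001--  1-0-0
Unchecked terms (primes): --010, -0-01, -0-10, 00--1, 00-1-, 001--, 1-0-0, 1-101, 1000-, 11-00, 111-1, 1110-
Minterm coverage:
  m1 ⊆ -0-01,00--1
  m2 ⊆ --010,-0-10,00-1-
  m4 ⊆ 001-- [E]
  m5 ⊆ -0-01,00--1,001--
  m6 ⊆ -0-10,00-1-,001--
  m7 ⊆ 00--1,00-1-,001--
  m16 ⊆ 1-0-0,1000-
  m17 ⊆ -0-01,1000-
  m18 ⊆ --010,-0-10,1-0-0
  m21 ⊆ -0-01,1-101
  m22 ⊆ -0-10 [E]
  m24 ⊆ 1-0-0,11-00
  m26 ⊆ --010,1-0-0
  m29 ⊆ 1-101,111-1,1110-
  m31 ⊆ 111-1 [E]
E = {-0-10, 001--, 111-1}

NO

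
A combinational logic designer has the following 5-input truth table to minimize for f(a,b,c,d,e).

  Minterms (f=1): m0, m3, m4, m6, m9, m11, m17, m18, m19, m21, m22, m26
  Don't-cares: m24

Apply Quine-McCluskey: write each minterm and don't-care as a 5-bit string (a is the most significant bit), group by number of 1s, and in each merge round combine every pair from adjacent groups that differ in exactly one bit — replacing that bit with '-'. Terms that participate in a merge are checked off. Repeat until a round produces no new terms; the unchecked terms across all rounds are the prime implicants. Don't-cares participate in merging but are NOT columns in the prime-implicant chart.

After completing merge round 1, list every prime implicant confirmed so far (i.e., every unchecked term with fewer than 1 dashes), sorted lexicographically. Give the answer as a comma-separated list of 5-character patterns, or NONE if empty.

Round 0: 00000✓ 00011✓ 00100✓ 00110✓ 01001✓ 01011✓ 10001✓ 10010✓ 10011✓ 10101✓ 10110✓ 11000✓ 11010✓
Round 1: -0011 -0110 0-011 00-00 001-0 010-1 1-010 10-01 10-10 100-1 1001- 110-0
PIs = {-0011, -0110, 0-011, 00-00, 001-0, 010-1, 1-010, 10-01, 10-10, 100-1, 1001-, 110-0}

NONE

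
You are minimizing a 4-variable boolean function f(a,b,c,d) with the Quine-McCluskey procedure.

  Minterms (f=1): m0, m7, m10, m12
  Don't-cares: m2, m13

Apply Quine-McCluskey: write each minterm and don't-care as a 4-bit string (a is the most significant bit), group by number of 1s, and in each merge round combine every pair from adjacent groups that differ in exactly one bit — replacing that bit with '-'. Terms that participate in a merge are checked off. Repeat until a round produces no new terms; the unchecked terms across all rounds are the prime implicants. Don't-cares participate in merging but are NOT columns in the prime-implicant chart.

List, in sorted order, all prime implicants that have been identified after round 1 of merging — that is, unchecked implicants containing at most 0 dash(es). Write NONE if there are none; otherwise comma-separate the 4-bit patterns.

0111

Round 0: 0000✓ 0010✓ 0111 1010✓ 1100✓ 1101✓
Round 1: -010 00-0 110-
PIs = {-010, 00-0, 0111, 110-}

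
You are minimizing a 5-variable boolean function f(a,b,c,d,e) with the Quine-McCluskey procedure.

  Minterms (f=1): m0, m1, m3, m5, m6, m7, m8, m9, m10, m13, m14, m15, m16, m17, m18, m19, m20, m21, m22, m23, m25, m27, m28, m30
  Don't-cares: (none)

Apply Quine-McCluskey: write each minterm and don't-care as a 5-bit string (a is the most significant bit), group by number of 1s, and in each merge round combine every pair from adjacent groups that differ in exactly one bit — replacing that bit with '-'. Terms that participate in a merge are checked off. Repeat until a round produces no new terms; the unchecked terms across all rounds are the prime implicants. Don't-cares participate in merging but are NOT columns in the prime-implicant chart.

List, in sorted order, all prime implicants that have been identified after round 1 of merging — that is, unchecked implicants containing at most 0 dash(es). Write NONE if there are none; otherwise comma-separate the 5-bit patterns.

NONE

[col 0] 00000*, 00001*, 00011*, 00101*, 00110*, 00111*, 01000*, 01001*, 01010*, 01101*, 01110*, 01111*, 10000*, 10001*, 10010*, 10011*, 10100*, 10101*, 10110*, 10111*, 11001*, 11011*, 11100*, 11110*
[col 1] -0000*, -0001*, -0011*, -0101*, -0110*, -0111*, -1001*, -1110*, 0-000*, 0-001*, 0-101*, 0-110*, 0-111*, 00-01*, 00-11*, 000-1*, 0000-*, 001-1*, 0011-*, 01-01*, 01-10, 010-0, 0100-*, 011-1*, 0111-*, 1-001*, 1-011*, 1-100*, 1-110*, 10-00*, 10-01*, 10-10*, 10-11*, 100-0*, 100-1*, 1000-*, 1001-*, 101-0*, 101-1*, 1010-*, 1011-*, 110-1*, 111-0*
[col 2] --001, --110, -0-01*, -0-11*, -00-1*, -000-, -01-1*, -011-, 0--01, 0-00-, 0-1-1, 0-11-, 00--1*, 1-0-1, 1-1-0, 10--0*, 10--1*, 10-0-*, 10-1-*, 100--*, 101--*
[col 3] -0--1, 10---
Prime implicants: --001, --110, -0--1, -000-, -011-, 0--01, 0-00-, 0-1-1, 0-11-, 01-10, 010-0, 1-0-1, 1-1-0, 10---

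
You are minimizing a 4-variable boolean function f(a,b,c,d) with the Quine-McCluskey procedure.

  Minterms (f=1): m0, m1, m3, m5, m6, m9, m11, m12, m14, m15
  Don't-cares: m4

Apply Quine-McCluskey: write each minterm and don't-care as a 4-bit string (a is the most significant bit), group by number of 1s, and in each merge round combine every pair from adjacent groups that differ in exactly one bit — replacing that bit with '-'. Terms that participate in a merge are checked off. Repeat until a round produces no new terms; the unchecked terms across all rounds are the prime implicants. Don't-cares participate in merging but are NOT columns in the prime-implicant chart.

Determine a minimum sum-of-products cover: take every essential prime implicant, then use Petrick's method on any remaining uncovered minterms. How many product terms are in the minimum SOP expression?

4

size-2^0 implicants → 0000(✓)  0001(✓)  0011(✓)  0100(✓)  0101(✓)  0110(✓)  1001(✓)  1011(✓)  1100(✓)  1110(✓)  1111(✓)
size-2^1 implicants → -001(✓)  -011(✓)  -100(✓)  -110(✓)  0-00(✓)  0-01(✓)  00-1(✓)  000-(✓)  01-0(✓)  010-(✓)  1-11  10-1(✓)  11-0(✓)  111-
size-2^2 implicants → -0-1  -1-0  0-0-
Unchecked terms (primes): -0-1, -1-0, 0-0-, 1-11, 111-
Minterm coverage:
  m0 ⊆ 0-0- [E]
  m1 ⊆ -0-1,0-0-
  m3 ⊆ -0-1 [E]
  m5 ⊆ 0-0- [E]
  m6 ⊆ -1-0 [E]
  m9 ⊆ -0-1 [E]
  m11 ⊆ -0-1,1-11
  m12 ⊆ -1-0 [E]
  m14 ⊆ -1-0,111-
  m15 ⊆ 1-11,111-
E = {-0-1, -1-0, 0-0-}
Petrick residual → 1-11
Cover = b'd + bd' + a'c' + acd  |cover|=4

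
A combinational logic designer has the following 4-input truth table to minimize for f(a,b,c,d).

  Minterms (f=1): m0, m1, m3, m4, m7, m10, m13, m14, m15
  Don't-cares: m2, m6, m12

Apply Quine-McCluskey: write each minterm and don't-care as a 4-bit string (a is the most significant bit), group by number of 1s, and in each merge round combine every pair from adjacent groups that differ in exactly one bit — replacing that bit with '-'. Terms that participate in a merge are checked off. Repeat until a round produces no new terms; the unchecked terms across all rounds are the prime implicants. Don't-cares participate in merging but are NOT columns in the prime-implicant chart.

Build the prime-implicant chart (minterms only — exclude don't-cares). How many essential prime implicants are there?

3

[col 0] 0000*, 0001*, 0010*, 0011*, 0100*, 0110*, 0111*, 1010*, 1100*, 1101*, 1110*, 1111*
[col 1] -010*, -100*, -110*, -111*, 0-00*, 0-10*, 0-11*, 00-0*, 00-1*, 000-*, 001-*, 01-0*, 011-*, 1-10*, 11-0*, 11-1*, 110-*, 111-*
[col 2] --10, -1-0, -11-, 0--0, 0-1-, 00--, 11--
Prime implicants: --10, -1-0, -11-, 0--0, 0-1-, 00--, 11--
PI chart (minterm → PIs covering it):
  0 | 0--0,00--
  1 | 00--  (sole → essential)
  3 | 0-1-,00--
  4 | -1-0,0--0
  7 | -11-,0-1-
  10 | --10  (sole → essential)
  13 | 11--  (sole → essential)
  14 | --10,-1-0,-11-,11--
  15 | -11-,11--
Essential prime implicants: --10, 00--, 11--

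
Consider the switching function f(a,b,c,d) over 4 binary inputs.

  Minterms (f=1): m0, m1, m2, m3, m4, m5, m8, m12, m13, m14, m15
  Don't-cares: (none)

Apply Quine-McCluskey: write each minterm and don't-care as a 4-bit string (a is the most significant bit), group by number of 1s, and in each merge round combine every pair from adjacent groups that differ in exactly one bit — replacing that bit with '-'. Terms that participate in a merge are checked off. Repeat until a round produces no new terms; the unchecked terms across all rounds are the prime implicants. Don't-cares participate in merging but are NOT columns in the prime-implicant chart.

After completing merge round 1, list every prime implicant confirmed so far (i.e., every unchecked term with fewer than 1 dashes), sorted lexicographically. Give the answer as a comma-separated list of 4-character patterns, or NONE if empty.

Round 0: 0000✓ 0001✓ 0010✓ 0011✓ 0100✓ 0101✓ 1000✓ 1100✓ 1101✓ 1110✓ 1111✓
Round 1: -000✓ -100✓ -101✓ 0-00✓ 0-01✓ 00-0✓ 00-1✓ 000-✓ 001-✓ 010-✓ 1-00✓ 11-0✓ 11-1✓ 110-✓ 111-✓
Round 2: --00 -10- 0-0- 00-- 11--
PIs = {--00, -10-, 0-0-, 00--, 11--}

NONE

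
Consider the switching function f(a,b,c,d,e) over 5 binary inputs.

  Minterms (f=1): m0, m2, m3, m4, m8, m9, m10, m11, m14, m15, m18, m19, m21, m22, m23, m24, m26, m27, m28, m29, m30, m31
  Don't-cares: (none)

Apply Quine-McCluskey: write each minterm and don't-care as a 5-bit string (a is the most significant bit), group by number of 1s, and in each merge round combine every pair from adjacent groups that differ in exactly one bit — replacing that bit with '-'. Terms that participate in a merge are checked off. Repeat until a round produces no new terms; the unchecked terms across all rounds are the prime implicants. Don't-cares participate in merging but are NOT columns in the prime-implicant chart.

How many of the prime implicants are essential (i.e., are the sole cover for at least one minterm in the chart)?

[col 0] 00000*, 00010*, 00011*, 00100*, 01000*, 01001*, 01010*, 01011*, 01110*, 01111*, 10010*, 10011*, 10101*, 10110*, 10111*, 11000*, 11010*, 11011*, 11100*, 11101*, 11110*, 11111*
[col 1] -0010*, -0011*, -1000*, -1010*, -1011*, -1110*, -1111*, 0-000*, 0-010*, 0-011*, 00-00, 000-0*, 0001-*, 01-10*, 01-11*, 010-0*, 010-1*, 0100-*, 0101-*, 0111-*, 1-010*, 1-011*, 1-101*, 1-110*, 1-111*, 10-10*, 10-11*, 1001-*, 101-1*, 1011-*, 11-00*, 11-10*, 11-11*, 110-0*, 1101-*, 111-0*, 111-1*, 1110-*, 1111-*
[col 2] --010*, --011*, -001-*, -1-10*, -1-11*, -10-0, -101-*, -111-*, 0-0-0, 0-01-*, 01-1-*, 010--, 1--10*, 1--11*, 1-01-*, 1-1-1, 1-11-*, 10-1-*, 11--0, 11-1-*, 111--
[col 3] --01-, -1-1-, 1--1-
Prime implicants: --01-, -1-1-, -10-0, 0-0-0, 00-00, 010--, 1--1-, 1-1-1, 11--0, 111--
PI chart (minterm → PIs covering it):
  0 | 0-0-0,00-00
  2 | --01-,0-0-0
  3 | --01-  (sole → essential)
  4 | 00-00  (sole → essential)
  8 | -10-0,0-0-0,010--
  9 | 010--  (sole → essential)
  10 | --01-,-1-1-,-10-0,0-0-0,010--
  11 | --01-,-1-1-,010--
  14 | -1-1-  (sole → essential)
  15 | -1-1-  (sole → essential)
  18 | --01-,1--1-
  19 | --01-,1--1-
  21 | 1-1-1  (sole → essential)
  22 | 1--1-  (sole → essential)
  23 | 1--1-,1-1-1
  24 | -10-0,11--0
  26 | --01-,-1-1-,-10-0,1--1-,11--0
  27 | --01-,-1-1-,1--1-
  28 | 11--0,111--
  29 | 1-1-1,111--
  30 | -1-1-,1--1-,11--0,111--
  31 | -1-1-,1--1-,1-1-1,111--
Essential prime implicants: --01-, -1-1-, 00-00, 010--, 1--1-, 1-1-1

6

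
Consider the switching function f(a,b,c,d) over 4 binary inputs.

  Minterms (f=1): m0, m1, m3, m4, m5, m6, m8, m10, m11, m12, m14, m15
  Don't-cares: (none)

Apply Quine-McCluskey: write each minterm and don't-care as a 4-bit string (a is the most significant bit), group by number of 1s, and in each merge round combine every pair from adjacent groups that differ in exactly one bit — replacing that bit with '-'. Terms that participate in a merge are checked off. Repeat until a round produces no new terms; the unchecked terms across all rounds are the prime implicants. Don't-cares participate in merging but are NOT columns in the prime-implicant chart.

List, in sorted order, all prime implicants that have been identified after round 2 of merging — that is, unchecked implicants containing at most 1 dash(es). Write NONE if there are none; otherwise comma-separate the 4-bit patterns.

-011, 00-1

[col 0] 0000*, 0001*, 0011*, 0100*, 0101*, 0110*, 1000*, 1010*, 1011*, 1100*, 1110*, 1111*
[col 1] -000*, -011, -100*, -110*, 0-00*, 0-01*, 00-1, 000-*, 01-0*, 010-*, 1-00*, 1-10*, 1-11*, 10-0*, 101-*, 11-0*, 111-*
[col 2] --00, -1-0, 0-0-, 1--0, 1-1-
Prime implicants: --00, -011, -1-0, 0-0-, 00-1, 1--0, 1-1-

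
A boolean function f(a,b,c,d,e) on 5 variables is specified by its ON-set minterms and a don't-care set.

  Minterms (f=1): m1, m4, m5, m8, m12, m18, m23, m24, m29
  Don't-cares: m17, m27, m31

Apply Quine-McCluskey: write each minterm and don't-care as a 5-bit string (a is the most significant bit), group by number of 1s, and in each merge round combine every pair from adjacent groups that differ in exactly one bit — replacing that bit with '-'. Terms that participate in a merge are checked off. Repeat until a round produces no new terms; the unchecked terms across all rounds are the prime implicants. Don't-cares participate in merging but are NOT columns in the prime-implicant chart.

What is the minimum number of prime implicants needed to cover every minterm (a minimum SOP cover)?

6

Round 0: 00001✓ 00100✓ 00101✓ 01000✓ 01100✓ 10001✓ 10010 10111✓ 11000✓ 11011✓ 11101✓ 11111✓
Round 1: -0001 -1000 0-100 00-01 0010- 01-00 1-111 11-11 111-1
PIs = {-0001, -1000, 0-100, 00-01, 0010-, 01-00, 1-111, 10010, 11-11, 111-1}
Coverage chart:
  m1: -0001,00-01
  m4: 0-100,0010-
  m5: 00-01,0010-
  m8: -1000,01-00
  m12: 0-100,01-00
  m18: 10010 ←essential
  m23: 1-111 ←essential
  m24: -1000 ←essential
  m29: 111-1 ←essential
Essential: -1000, 1-111, 10010, 111-1
Petrick residual → 0-100, 00-01
Min cover (6 terms): bc'd'e' + a'cd'e' + a'b'd'e + acde + ab'c'de' + abce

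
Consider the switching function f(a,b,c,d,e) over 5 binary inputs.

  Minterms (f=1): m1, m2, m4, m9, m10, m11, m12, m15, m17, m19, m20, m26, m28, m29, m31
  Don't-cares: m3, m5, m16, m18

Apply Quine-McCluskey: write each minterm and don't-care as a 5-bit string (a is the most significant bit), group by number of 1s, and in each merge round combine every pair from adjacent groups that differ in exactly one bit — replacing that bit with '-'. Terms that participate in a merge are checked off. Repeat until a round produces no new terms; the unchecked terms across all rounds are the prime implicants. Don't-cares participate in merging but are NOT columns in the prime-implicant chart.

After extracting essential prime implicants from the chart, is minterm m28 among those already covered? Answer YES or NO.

size-2^0 implicants → 00001(✓)  00010(✓)  00011(✓)  00100(✓)  00101(✓)  01001(✓)  01010(✓)  01011(✓)  01100(✓)  01111(✓)  10000(✓)  10001(✓)  10010(✓)  10011(✓)  10100(✓)  11010(✓)  11100(✓)  11101(✓)  11111(✓)
size-2^1 implicants → -0001(✓)  -0010(✓)  -0011(✓)  -0100(✓)  -1010(✓)  -1100(✓)  -1111  0-001(✓)  0-010(✓)  0-011(✓)  0-100(✓)  00-01  000-1(✓)  0001-(✓)  0010-  01-11  010-1(✓)  0101-(✓)  1-010(✓)  1-100(✓)  10-00  100-0(✓)  100-1(✓)  1000-(✓)  1001-(✓)  111-1  1110-
size-2^2 implicants → --010  --100  -00-1  -001-  0-0-1  0-01-  100--
Unchecked terms (primes): --010, --100, -00-1, -001-, -1111, 0-0-1, 0-01-, 00-01, 0010-, 01-11, 10-00, 100--, 111-1, 1110-
Minterm coverage:
  m1 ⊆ -00-1,0-0-1,00-01
  m2 ⊆ --010,-001-,0-01-
  m4 ⊆ --100,0010-
  m9 ⊆ 0-0-1 [E]
  m10 ⊆ --010,0-01-
  m11 ⊆ 0-0-1,0-01-,01-11
  m12 ⊆ --100 [E]
  m15 ⊆ -1111,01-11
  m17 ⊆ -00-1,100--
  m19 ⊆ -00-1,-001-,100--
  m20 ⊆ --100,10-00
  m26 ⊆ --010 [E]
  m28 ⊆ --100,1110-
  m29 ⊆ 111-1,1110-
  m31 ⊆ -1111,111-1
E = {--010, --100, 0-0-1}

YES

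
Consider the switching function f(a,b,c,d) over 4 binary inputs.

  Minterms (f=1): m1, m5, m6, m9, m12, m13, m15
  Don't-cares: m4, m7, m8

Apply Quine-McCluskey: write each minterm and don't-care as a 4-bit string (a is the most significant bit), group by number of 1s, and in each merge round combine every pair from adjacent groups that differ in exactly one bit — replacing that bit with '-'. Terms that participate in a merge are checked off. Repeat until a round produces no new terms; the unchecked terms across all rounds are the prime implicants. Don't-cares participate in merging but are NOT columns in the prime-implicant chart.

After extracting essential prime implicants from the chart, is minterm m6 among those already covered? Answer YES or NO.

[col 0] 0001*, 0100*, 0101*, 0110*, 0111*, 1000*, 1001*, 1100*, 1101*, 1111*
[col 1] -001*, -100*, -101*, -111*, 0-01*, 01-0*, 01-1*, 010-*, 011-*, 1-00*, 1-01*, 100-*, 11-1*, 110-*
[col 2] --01, -1-1, -10-, 01--, 1-0-
Prime implicants: --01, -1-1, -10-, 01--, 1-0-
PI chart (minterm → PIs covering it):
  1 | --01  (sole → essential)
  5 | --01,-1-1,-10-,01--
  6 | 01--  (sole → essential)
  9 | --01,1-0-
  12 | -10-,1-0-
  13 | --01,-1-1,-10-,1-0-
  15 | -1-1  (sole → essential)
Essential prime implicants: --01, -1-1, 01--

YES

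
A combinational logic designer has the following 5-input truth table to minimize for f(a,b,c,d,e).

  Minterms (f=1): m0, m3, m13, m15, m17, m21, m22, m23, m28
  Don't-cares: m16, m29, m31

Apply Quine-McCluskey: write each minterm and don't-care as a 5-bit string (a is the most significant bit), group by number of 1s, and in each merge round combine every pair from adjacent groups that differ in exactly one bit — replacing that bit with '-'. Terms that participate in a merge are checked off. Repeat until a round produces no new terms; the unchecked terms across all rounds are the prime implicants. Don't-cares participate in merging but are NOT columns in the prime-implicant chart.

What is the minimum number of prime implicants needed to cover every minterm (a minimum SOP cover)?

size-2^0 implicants → 00000(✓)  00011  01101(✓)  01111(✓)  10000(✓)  10001(✓)  10101(✓)  10110(✓)  10111(✓)  11100(✓)  11101(✓)  11111(✓)
size-2^1 implicants → -0000  -1101(✓)  -1111(✓)  011-1(✓)  1-101(✓)  1-111(✓)  10-01  1000-  101-1(✓)  1011-  111-1(✓)  1110-
size-2^2 implicants → -11-1  1-1-1
Unchecked terms (primes): -0000, -11-1, 00011, 1-1-1, 10-01, 1000-, 1011-, 1110-
Minterm coverage:
  m0 ⊆ -0000 [E]
  m3 ⊆ 00011 [E]
  m13 ⊆ -11-1 [E]
  m15 ⊆ -11-1 [E]
  m17 ⊆ 10-01,1000-
  m21 ⊆ 1-1-1,10-01
  m22 ⊆ 1011- [E]
  m23 ⊆ 1-1-1,1011-
  m28 ⊆ 1110- [E]
E = {-0000, -11-1, 00011, 1011-, 1110-}
Petrick residual → 10-01
Cover = b'c'd'e' + bce + a'b'c'de + ab'd'e + ab'cd + abcd'  |cover|=6

6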